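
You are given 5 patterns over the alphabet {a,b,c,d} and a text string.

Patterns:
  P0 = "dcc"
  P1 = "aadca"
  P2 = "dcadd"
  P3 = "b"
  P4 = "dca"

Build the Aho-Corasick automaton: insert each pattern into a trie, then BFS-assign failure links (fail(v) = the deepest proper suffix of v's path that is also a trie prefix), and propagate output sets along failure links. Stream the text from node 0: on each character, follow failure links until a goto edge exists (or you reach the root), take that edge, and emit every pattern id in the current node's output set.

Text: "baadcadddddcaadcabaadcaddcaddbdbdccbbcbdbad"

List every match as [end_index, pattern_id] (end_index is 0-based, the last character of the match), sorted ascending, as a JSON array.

Build automaton:
Trie (insert patterns):
  n0 'ε': a→4 b→12 d→1
  n1 'd': c→2
  n2 'dc': a→9 c→3
  n3 'dcc': ·  [P0 ends]
  n4 'a': a→5
  n5 'aa': d→6
  n6 'aad': c→7
  n7 'aadc': a→8
  n8 'aadca': ·  [P1 ends]
  n9 'dca': d→10  [P4 ends]
  n10 'dcad': d→11
  n11 'dcadd': ·  [P2 ends]
  n12 'b': ·  [P3 ends]

BFS fail/out derivation:
  n1('d'): parent n0 fail=0; on 'd' 0 → fail=0;  out ∅∪∅=∅
  n4('a'): parent n0 fail=0; on 'a' 0 → fail=0;  out ∅∪∅=∅
  n12('b'): parent n0 fail=0; on 'b' 0 → fail=0;  out {3}∪∅={3}
  n2('dc'): parent n1 fail=0; on 'c' 0 → fail=0;  out ∅∪∅=∅
  n5('aa'): parent n4 fail=0; on 'a' 0 → fail=4;  out ∅∪∅=∅
  n3('dcc'): parent n2 fail=0; on 'c' 0 → fail=0;  out {0}∪∅={0}
  n6('aad'): parent n5 fail=4; on 'd' 4→0 → fail=1;  out ∅∪∅=∅
  n9('dca'): parent n2 fail=0; on 'a' 0 → fail=4;  out {4}∪∅={4}
  n7('aadc'): parent n6 fail=1; on 'c' 1 → fail=2;  out ∅∪∅=∅
  n10('dcad'): parent n9 fail=4; on 'd' 4→0 → fail=1;  out ∅∪∅=∅
  n8('aadca'): parent n7 fail=2; on 'a' 2 → fail=9;  out {1}∪{4}={1,4}
  n11('dcadd'): parent n10 fail=1; on 'd' 1→0 → fail=1;  out {2}∪∅={2}

Text stream:
[0] read 'b'  n0⇒n12  emit P3@[0:0]
[1] read 'a'  n12⇒n4 (via fail)
[2] read 'a'  n4⇒n5
[3] read 'd'  n5⇒n6
[4] read 'c'  n6⇒n7
[5] read 'a'  n7⇒n8  emit P1@[1:5],P4@[3:5]
[6] read 'd'  n8⇒n10 (via fail)
[7] read 'd'  n10⇒n11  emit P2@[3:7]
[8] read 'd'  n11⇒n1 (via fail)
[9] read 'd'  n1⇒n1 (via fail)
[10] read 'd'  n1⇒n1 (via fail)
[11] read 'c'  n1⇒n2
[12] read 'a'  n2⇒n9  emit P4@[10:12]
[13] read 'a'  n9⇒n5 (via fail)
[14] read 'd'  n5⇒n6
[15] read 'c'  n6⇒n7
[16] read 'a'  n7⇒n8  emit P1@[12:16],P4@[14:16]
[17] read 'b'  n8⇒n12 (via fail)  emit P3@[17:17]
[18] read 'a'  n12⇒n4 (via fail)
[19] read 'a'  n4⇒n5
[20] read 'd'  n5⇒n6
[21] read 'c'  n6⇒n7
[22] read 'a'  n7⇒n8  emit P1@[18:22],P4@[20:22]
[23] read 'd'  n8⇒n10 (via fail)
[24] read 'd'  n10⇒n11  emit P2@[20:24]
[25] read 'c'  n11⇒n2 (via fail)
[26] read 'a'  n2⇒n9  emit P4@[24:26]
[27] read 'd'  n9⇒n10
[28] read 'd'  n10⇒n11  emit P2@[24:28]
[29] read 'b'  n11⇒n12 (via fail)  emit P3@[29:29]
[30] read 'd'  n12⇒n1 (via fail)
[31] read 'b'  n1⇒n12 (via fail)  emit P3@[31:31]
[32] read 'd'  n12⇒n1 (via fail)
[33] read 'c'  n1⇒n2
[34] read 'c'  n2⇒n3  emit P0@[32:34]
[35] read 'b'  n3⇒n12 (via fail)  emit P3@[35:35]
[36] read 'b'  n12⇒n12 (via fail)  emit P3@[36:36]
[37] read 'c'  n12⇒n0 (via fail)
[38] read 'b'  n0⇒n12  emit P3@[38:38]
[39] read 'd'  n12⇒n1 (via fail)
[40] read 'b'  n1⇒n12 (via fail)  emit P3@[40:40]
[41] read 'a'  n12⇒n4 (via fail)
[42] read 'd'  n4⇒n1 (via fail)

All matches (sorted): [[0,3],[5,1],[5,4],[7,2],[12,4],[16,1],[16,4],[17,3],[22,1],[22,4],[24,2],[26,4],[28,2],[29,3],[31,3],[34,0],[35,3],[36,3],[38,3],[40,3]]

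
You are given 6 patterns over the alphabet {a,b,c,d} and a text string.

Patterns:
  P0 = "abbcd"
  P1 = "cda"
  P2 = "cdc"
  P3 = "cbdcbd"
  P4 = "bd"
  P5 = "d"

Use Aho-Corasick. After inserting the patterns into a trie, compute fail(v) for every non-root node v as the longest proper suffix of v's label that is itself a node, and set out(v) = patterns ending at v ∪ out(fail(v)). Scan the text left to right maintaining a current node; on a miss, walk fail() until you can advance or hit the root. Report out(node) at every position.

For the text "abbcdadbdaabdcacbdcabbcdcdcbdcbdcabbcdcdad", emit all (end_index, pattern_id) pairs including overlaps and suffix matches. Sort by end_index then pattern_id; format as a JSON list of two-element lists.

Construct AC machine:
Trie (insert patterns):
  0='ε' goto a→1 b→15 c→6 d→17
  1='a' goto b→2
  2='ab' goto b→3
  3='abb' goto c→4
  4='abbc' goto d→5
  5='abbcd' goto ·  [P0 ends]
  6='c' goto b→10 d→7
  7='cd' goto a→8 c→9
  8='cda' goto ·  [P1 ends]
  9='cdc' goto ·  [P2 ends]
  10='cb' goto d→11
  11='cbd' goto c→12
  12='cbdc' goto b→13
  13='cbdcb' goto d→14
  14='cbdcbd' goto ·  [P3 ends]
  15='b' goto d→16
  16='bd' goto ·  [P4 ends]
  17='d' goto ·  [P5 ends]

BFS fail/out derivation:
  n1('a'): parent n0 fail=0; on 'a' 0 → fail=0;  out ∅∪∅=∅
  n6('c'): parent n0 fail=0; on 'c' 0 → fail=0;  out ∅∪∅=∅
  n15('b'): parent n0 fail=0; on 'b' 0 → fail=0;  out ∅∪∅=∅
  n17('d'): parent n0 fail=0; on 'd' 0 → fail=0;  out {5}∪∅={5}
  n2('ab'): parent n1 fail=0; on 'b' 0 → fail=15;  out ∅∪∅=∅
  n7('cd'): parent n6 fail=0; on 'd' 0 → fail=17;  out ∅∪{5}={5}
  n10('cb'): parent n6 fail=0; on 'b' 0 → fail=15;  out ∅∪∅=∅
  n16('bd'): parent n15 fail=0; on 'd' 0 → fail=17;  out {4}∪{5}={4,5}
  n3('abb'): parent n2 fail=15; on 'b' 15→0 → fail=15;  out ∅∪∅=∅
  n8('cda'): parent n7 fail=17; on 'a' 17→0 → fail=1;  out {1}∪∅={1}
  n9('cdc'): parent n7 fail=17; on 'c' 17→0 → fail=6;  out {2}∪∅={2}
  n11('cbd'): parent n10 fail=15; on 'd' 15 → fail=16;  out ∅∪{4,5}={4,5}
  n4('abbc'): parent n3 fail=15; on 'c' 15→0 → fail=6;  out ∅∪∅=∅
  n12('cbdc'): parent n11 fail=16; on 'c' 16→17→0 → fail=6;  out ∅∪∅=∅
  n5('abbcd'): parent n4 fail=6; on 'd' 6 → fail=7;  out {0}∪{5}={0,5}
  n13('cbdcb'): parent n12 fail=6; on 'b' 6 → fail=10;  out ∅∪∅=∅
  n14('cbdcbd'): parent n13 fail=10; on 'd' 10 → fail=11;  out {3}∪{4,5}={3,4,5}

Run:
[0] read 'a'  n0⇒n1
[1] read 'b'  n1⇒n2
[2] read 'b'  n2⇒n3
[3] read 'c'  n3⇒n4
[4] read 'd'  n4⇒n5  → match P0@[0:4],P5@[4:4]
[5] read 'a'  n5⇒n8 ·f  → match P1@[3:5]
[6] read 'd'  n8⇒n17 ·f  → match P5@[6:6]
[7] read 'b'  n17⇒n15 ·f
[8] read 'd'  n15⇒n16  → match P4@[7:8],P5@[8:8]
[9] read 'a'  n16⇒n1 ·f
[10] read 'a'  n1⇒n1 ·f
[11] read 'b'  n1⇒n2
[12] read 'd'  n2⇒n16 ·f  → match P4@[11:12],P5@[12:12]
[13] read 'c'  n16⇒n6 ·f
[14] read 'a'  n6⇒n1 ·f
[15] read 'c'  n1⇒n6 ·f
[16] read 'b'  n6⇒n10
[17] read 'd'  n10⇒n11  → match P4@[16:17],P5@[17:17]
[18] read 'c'  n11⇒n12
[19] read 'a'  n12⇒n1 ·f
[20] read 'b'  n1⇒n2
[21] read 'b'  n2⇒n3
[22] read 'c'  n3⇒n4
[23] read 'd'  n4⇒n5  → match P0@[19:23],P5@[23:23]
[24] read 'c'  n5⇒n9 ·f  → match P2@[22:24]
[25] read 'd'  n9⇒n7 ·f  → match P5@[25:25]
[26] read 'c'  n7⇒n9  → match P2@[24:26]
[27] read 'b'  n9⇒n10 ·f
[28] read 'd'  n10⇒n11  → match P4@[27:28],P5@[28:28]
[29] read 'c'  n11⇒n12
[30] read 'b'  n12⇒n13
[31] read 'd'  n13⇒n14  → match P3@[26:31],P4@[30:31],P5@[31:31]
[32] read 'c'  n14⇒n12 ·f
[33] read 'a'  n12⇒n1 ·f
[34] read 'b'  n1⇒n2
[35] read 'b'  n2⇒n3
[36] read 'c'  n3⇒n4
[37] read 'd'  n4⇒n5  → match P0@[33:37],P5@[37:37]
[38] read 'c'  n5⇒n9 ·f  → match P2@[36:38]
[39] read 'd'  n9⇒n7 ·f  → match P5@[39:39]
[40] read 'a'  n7⇒n8  → match P1@[38:40]
[41] read 'd'  n8⇒n17 ·f  → match P5@[41:41]

All matches (sorted): [[4,0],[4,5],[5,1],[6,5],[8,4],[8,5],[12,4],[12,5],[17,4],[17,5],[23,0],[23,5],[24,2],[25,5],[26,2],[28,4],[28,5],[31,3],[31,4],[31,5],[37,0],[37,5],[38,2],[39,5],[40,1],[41,5]]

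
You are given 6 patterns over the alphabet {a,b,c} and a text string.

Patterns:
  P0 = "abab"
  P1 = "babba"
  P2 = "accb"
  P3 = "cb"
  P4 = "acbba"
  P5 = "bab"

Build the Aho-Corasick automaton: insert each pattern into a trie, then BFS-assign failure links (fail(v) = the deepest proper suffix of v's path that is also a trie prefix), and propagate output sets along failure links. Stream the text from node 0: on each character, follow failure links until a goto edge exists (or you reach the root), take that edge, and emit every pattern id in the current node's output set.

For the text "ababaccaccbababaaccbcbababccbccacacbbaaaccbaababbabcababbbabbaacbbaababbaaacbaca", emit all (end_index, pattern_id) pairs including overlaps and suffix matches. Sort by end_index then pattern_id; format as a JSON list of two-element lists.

Build:
Trie nodes:
  0='ε' goto a→1 b→5 c→13
  1='a' goto b→2 c→10
  2='ab' goto a→3
  3='aba' goto b→4
  4='abab' goto ·  [P0 ends]
  5='b' goto a→6
  6='ba' goto b→7
  7='bab' goto b→8  [P5 ends]
  8='babb' goto a→9
  9='babba' goto ·  [P1 ends]
  10='ac' goto b→15 c→11
  11='acc' goto b→12
  12='accb' goto ·  [P2 ends]
  13='c' goto b→14
  14='cb' goto ·  [P3 ends]
  15='acb' goto b→16
  16='acbb' goto a→17
  17='acbba' goto ·  [P4 ends]

Failure links (BFS by depth):
  fail(1) 'a': from fail(0)=0 chase 'a': 0 ⇒ 0;  out=∅∪out(0)=∅
  fail(5) 'b': from fail(0)=0 chase 'b': 0 ⇒ 0;  out=∅∪out(0)=∅
  fail(13) 'c': from fail(0)=0 chase 'c': 0 ⇒ 0;  out=∅∪out(0)=∅
  fail(2) 'ab': from fail(1)=0 chase 'b': 0 ⇒ 5;  out=∅∪out(5)=∅
  fail(6) 'ba': from fail(5)=0 chase 'a': 0 ⇒ 1;  out=∅∪out(1)=∅
  fail(10) 'ac': from fail(1)=0 chase 'c': 0 ⇒ 13;  out=∅∪out(13)=∅
  fail(14) 'cb': from fail(13)=0 chase 'b': 0 ⇒ 5;  out={3}∪out(5)={3}
  fail(3) 'aba': from fail(2)=5 chase 'a': 5 ⇒ 6;  out=∅∪out(6)=∅
  fail(7) 'bab': from fail(6)=1 chase 'b': 1 ⇒ 2;  out={5}∪out(2)={5}
  fail(11) 'acc': from fail(10)=13 chase 'c': 13→0 ⇒ 13;  out=∅∪out(13)=∅
  fail(15) 'acb': from fail(10)=13 chase 'b': 13 ⇒ 14;  out=∅∪out(14)={3}
  fail(4) 'abab': from fail(3)=6 chase 'b': 6 ⇒ 7;  out={0}∪out(7)={0,5}
  fail(8) 'babb': from fail(7)=2 chase 'b': 2→5→0 ⇒ 5;  out=∅∪out(5)=∅
  fail(12) 'accb': from fail(11)=13 chase 'b': 13 ⇒ 14;  out={2}∪out(14)={2,3}
  fail(16) 'acbb': from fail(15)=14 chase 'b': 14→5→0 ⇒ 5;  out=∅∪out(5)=∅
  fail(9) 'babba': from fail(8)=5 chase 'a': 5 ⇒ 6;  out={1}∪out(6)={1}
  fail(17) 'acbba': from fail(16)=5 chase 'a': 5 ⇒ 6;  out={4}∪out(6)={4}

Run:
[0] read 'a'  n0⇒n1
[1] read 'b'  n1⇒n2
[2] read 'a'  n2⇒n3
[3] read 'b'  n3⇒n4  → match P0@[0:3],P5@[1:3]
[4] read 'a'  n4⇒n3 (fail-walked)
[5] read 'c'  n3⇒n10 (fail-walked)
[6] read 'c'  n10⇒n11
[7] read 'a'  n11⇒n1 (fail-walked)
[8] read 'c'  n1⇒n10
[9] read 'c'  n10⇒n11
[10] read 'b'  n11⇒n12  → match P2@[7:10],P3@[9:10]
[11] read 'a'  n12⇒n6 (fail-walked)
[12] read 'b'  n6⇒n7  → match P5@[10:12]
[13] read 'a'  n7⇒n3 (fail-walked)
[14] read 'b'  n3⇒n4  → match P0@[11:14],P5@[12:14]
[15] read 'a'  n4⇒n3 (fail-walked)
[16] read 'a'  n3⇒n1 (fail-walked)
[17] read 'c'  n1⇒n10
[18] read 'c'  n10⇒n11
[19] read 'b'  n11⇒n12  → match P2@[16:19],P3@[18:19]
[20] read 'c'  n12⇒n13 (fail-walked)
[21] read 'b'  n13⇒n14  → match P3@[20:21]
[22] read 'a'  n14⇒n6 (fail-walked)
[23] read 'b'  n6⇒n7  → match P5@[21:23]
[24] read 'a'  n7⇒n3 (fail-walked)
[25] read 'b'  n3⇒n4  → match P0@[22:25],P5@[23:25]
[26] read 'c'  n4⇒n13 (fail-walked)
[27] read 'c'  n13⇒n13 (fail-walked)
[28] read 'b'  n13⇒n14  → match P3@[27:28]
[29] read 'c'  n14⇒n13 (fail-walked)
[30] read 'c'  n13⇒n13 (fail-walked)
[31] read 'a'  n13⇒n1 (fail-walked)
[32] read 'c'  n1⇒n10
[33] read 'a'  n10⇒n1 (fail-walked)
[34] read 'c'  n1⇒n10
[35] read 'b'  n10⇒n15  → match P3@[34:35]
[36] read 'b'  n15⇒n16
[37] read 'a'  n16⇒n17  → match P4@[33:37]
[38] read 'a'  n17⇒n1 (fail-walked)
[39] read 'a'  n1⇒n1 (fail-walked)
[40] read 'c'  n1⇒n10
[41] read 'c'  n10⇒n11
[42] read 'b'  n11⇒n12  → match P2@[39:42],P3@[41:42]
[43] read 'a'  n12⇒n6 (fail-walked)
[44] read 'a'  n6⇒n1 (fail-walked)
[45] read 'b'  n1⇒n2
[46] read 'a'  n2⇒n3
[47] read 'b'  n3⇒n4  → match P0@[44:47],P5@[45:47]
[48] read 'b'  n4⇒n8 (fail-walked)
[49] read 'a'  n8⇒n9  → match P1@[45:49]
[50] read 'b'  n9⇒n7 (fail-walked)  → match P5@[48:50]
[51] read 'c'  n7⇒n13 (fail-walked)
[52] read 'a'  n13⇒n1 (fail-walked)
[53] read 'b'  n1⇒n2
[54] read 'a'  n2⇒n3
[55] read 'b'  n3⇒n4  → match P0@[52:55],P5@[53:55]
[56] read 'b'  n4⇒n8 (fail-walked)
[57] read 'b'  n8⇒n5 (fail-walked)
[58] read 'a'  n5⇒n6
[59] read 'b'  n6⇒n7  → match P5@[57:59]
[60] read 'b'  n7⇒n8
[61] read 'a'  n8⇒n9  → match P1@[57:61]
[62] read 'a'  n9⇒n1 (fail-walked)
[63] read 'c'  n1⇒n10
[64] read 'b'  n10⇒n15  → match P3@[63:64]
[65] read 'b'  n15⇒n16
[66] read 'a'  n16⇒n17  → match P4@[62:66]
[67] read 'a'  n17⇒n1 (fail-walked)
[68] read 'b'  n1⇒n2
[69] read 'a'  n2⇒n3
[70] read 'b'  n3⇒n4  → match P0@[67:70],P5@[68:70]
[71] read 'b'  n4⇒n8 (fail-walked)
[72] read 'a'  n8⇒n9  → match P1@[68:72]
[73] read 'a'  n9⇒n1 (fail-walked)
[74] read 'a'  n1⇒n1 (fail-walked)
[75] read 'c'  n1⇒n10
[76] read 'b'  n10⇒n15  → match P3@[75:76]
[77] read 'a'  n15⇒n6 (fail-walked)
[78] read 'c'  n6⇒n10 (fail-walked)
[79] read 'a'  n10⇒n1 (fail-walked)

Result: [[3,0],[3,5],[10,2],[10,3],[12,5],[14,0],[14,5],[19,2],[19,3],[21,3],[23,5],[25,0],[25,5],[28,3],[35,3],[37,4],[42,2],[42,3],[47,0],[47,5],[49,1],[50,5],[55,0],[55,5],[59,5],[61,1],[64,3],[66,4],[70,0],[70,5],[72,1],[76,3]]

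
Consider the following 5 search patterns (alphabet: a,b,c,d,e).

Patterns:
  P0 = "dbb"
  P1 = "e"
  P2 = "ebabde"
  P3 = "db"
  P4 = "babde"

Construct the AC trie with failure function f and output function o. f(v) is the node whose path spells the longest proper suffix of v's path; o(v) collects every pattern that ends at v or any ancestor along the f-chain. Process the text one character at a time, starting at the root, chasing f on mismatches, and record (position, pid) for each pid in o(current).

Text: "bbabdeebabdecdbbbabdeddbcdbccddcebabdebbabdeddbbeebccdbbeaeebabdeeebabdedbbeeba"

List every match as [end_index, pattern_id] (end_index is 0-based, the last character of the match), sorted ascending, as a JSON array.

Build:
Trie (insert patterns):
  0='ε' goto b→10 d→1 e→4
  1='d' goto b→2
  2='db' goto b→3  [P3 ends]
  3='dbb' goto ·  [P0 ends]
  4='e' goto b→5  [P1 ends]
  5='eb' goto a→6
  6='eba' goto b→7
  7='ebab' goto d→8
  8='ebabd' goto e→9
  9='ebabde' goto ·  [P2 ends]
  10='b' goto a→11
  11='ba' goto b→12
  12='bab' goto d→13
  13='babd' goto e→14
  14='babde' goto ·  [P4 ends]

BFS fail/out derivation:
  n1('d'): parent n0 fail=0; on 'd' 0 → fail=0;  out ∅∪∅=∅
  n4('e'): parent n0 fail=0; on 'e' 0 → fail=0;  out {1}∪∅={1}
  n10('b'): parent n0 fail=0; on 'b' 0 → fail=0;  out ∅∪∅=∅
  n2('db'): parent n1 fail=0; on 'b' 0 → fail=10;  out {3}∪∅={3}
  n5('eb'): parent n4 fail=0; on 'b' 0 → fail=10;  out ∅∪∅=∅
  n11('ba'): parent n10 fail=0; on 'a' 0 → fail=0;  out ∅∪∅=∅
  n3('dbb'): parent n2 fail=10; on 'b' 10→0 → fail=10;  out {0}∪∅={0}
  n6('eba'): parent n5 fail=10; on 'a' 10 → fail=11;  out ∅∪∅=∅
  n12('bab'): parent n11 fail=0; on 'b' 0 → fail=10;  out ∅∪∅=∅
  n7('ebab'): parent n6 fail=11; on 'b' 11 → fail=12;  out ∅∪∅=∅
  n13('babd'): parent n12 fail=10; on 'd' 10→0 → fail=1;  out ∅∪∅=∅
  n8('ebabd'): parent n7 fail=12; on 'd' 12 → fail=13;  out ∅∪∅=∅
  n14('babde'): parent n13 fail=1; on 'e' 1→0 → fail=4;  out {4}∪{1}={1,4}
  n9('ebabde'): parent n8 fail=13; on 'e' 13 → fail=14;  out {2}∪{1,4}={1,2,4}

Scan:
[0] read 'b'  n0⇒n10
[1] read 'b'  n10⇒n10 (via fail)
[2] read 'a'  n10⇒n11
[3] read 'b'  n11⇒n12
[4] read 'd'  n12⇒n13
[5] read 'e'  n13⇒n14  emit P1@[5:5],P4@[1:5]
[6] read 'e'  n14⇒n4 (via fail)  emit P1@[6:6]
[7] read 'b'  n4⇒n5
[8] read 'a'  n5⇒n6
[9] read 'b'  n6⇒n7
[10] read 'd'  n7⇒n8
[11] read 'e'  n8⇒n9  emit P1@[11:11],P2@[6:11],P4@[7:11]
[12] read 'c'  n9⇒n0 (via fail)
[13] read 'd'  n0⇒n1
[14] read 'b'  n1⇒n2  emit P3@[13:14]
[15] read 'b'  n2⇒n3  emit P0@[13:15]
[16] read 'b'  n3⇒n10 (via fail)
[17] read 'a'  n10⇒n11
[18] read 'b'  n11⇒n12
[19] read 'd'  n12⇒n13
[20] read 'e'  n13⇒n14  emit P1@[20:20],P4@[16:20]
[21] read 'd'  n14⇒n1 (via fail)
[22] read 'd'  n1⇒n1 (via fail)
[23] read 'b'  n1⇒n2  emit P3@[22:23]
[24] read 'c'  n2⇒n0 (via fail)
[25] read 'd'  n0⇒n1
[26] read 'b'  n1⇒n2  emit P3@[25:26]
[27] read 'c'  n2⇒n0 (via fail)
[28] read 'c'  n0⇒n0
[29] read 'd'  n0⇒n1
[30] read 'd'  n1⇒n1 (via fail)
[31] read 'c'  n1⇒n0 (via fail)
[32] read 'e'  n0⇒n4  emit P1@[32:32]
[33] read 'b'  n4⇒n5
[34] read 'a'  n5⇒n6
[35] read 'b'  n6⇒n7
[36] read 'd'  n7⇒n8
[37] read 'e'  n8⇒n9  emit P1@[37:37],P2@[32:37],P4@[33:37]
[38] read 'b'  n9⇒n5 (via fail)
[39] read 'b'  n5⇒n10 (via fail)
[40] read 'a'  n10⇒n11
[41] read 'b'  n11⇒n12
[42] read 'd'  n12⇒n13
[43] read 'e'  n13⇒n14  emit P1@[43:43],P4@[39:43]
[44] read 'd'  n14⇒n1 (via fail)
[45] read 'd'  n1⇒n1 (via fail)
[46] read 'b'  n1⇒n2  emit P3@[45:46]
[47] read 'b'  n2⇒n3  emit P0@[45:47]
[48] read 'e'  n3⇒n4 (via fail)  emit P1@[48:48]
[49] read 'e'  n4⇒n4 (via fail)  emit P1@[49:49]
[50] read 'b'  n4⇒n5
[51] read 'c'  n5⇒n0 (via fail)
[52] read 'c'  n0⇒n0
[53] read 'd'  n0⇒n1
[54] read 'b'  n1⇒n2  emit P3@[53:54]
[55] read 'b'  n2⇒n3  emit P0@[53:55]
[56] read 'e'  n3⇒n4 (via fail)  emit P1@[56:56]
[57] read 'a'  n4⇒n0 (via fail)
[58] read 'e'  n0⇒n4  emit P1@[58:58]
[59] read 'e'  n4⇒n4 (via fail)  emit P1@[59:59]
[60] read 'b'  n4⇒n5
[61] read 'a'  n5⇒n6
[62] read 'b'  n6⇒n7
[63] read 'd'  n7⇒n8
[64] read 'e'  n8⇒n9  emit P1@[64:64],P2@[59:64],P4@[60:64]
[65] read 'e'  n9⇒n4 (via fail)  emit P1@[65:65]
[66] read 'e'  n4⇒n4 (via fail)  emit P1@[66:66]
[67] read 'b'  n4⇒n5
[68] read 'a'  n5⇒n6
[69] read 'b'  n6⇒n7
[70] read 'd'  n7⇒n8
[71] read 'e'  n8⇒n9  emit P1@[71:71],P2@[66:71],P4@[67:71]
[72] read 'd'  n9⇒n1 (via fail)
[73] read 'b'  n1⇒n2  emit P3@[72:73]
[74] read 'b'  n2⇒n3  emit P0@[72:74]
[75] read 'e'  n3⇒n4 (via fail)  emit P1@[75:75]
[76] read 'e'  n4⇒n4 (via fail)  emit P1@[76:76]
[77] read 'b'  n4⇒n5
[78] read 'a'  n5⇒n6

Result: [[5,1],[5,4],[6,1],[11,1],[11,2],[11,4],[14,3],[15,0],[20,1],[20,4],[23,3],[26,3],[32,1],[37,1],[37,2],[37,4],[43,1],[43,4],[46,3],[47,0],[48,1],[49,1],[54,3],[55,0],[56,1],[58,1],[59,1],[64,1],[64,2],[64,4],[65,1],[66,1],[71,1],[71,2],[71,4],[73,3],[74,0],[75,1],[76,1]]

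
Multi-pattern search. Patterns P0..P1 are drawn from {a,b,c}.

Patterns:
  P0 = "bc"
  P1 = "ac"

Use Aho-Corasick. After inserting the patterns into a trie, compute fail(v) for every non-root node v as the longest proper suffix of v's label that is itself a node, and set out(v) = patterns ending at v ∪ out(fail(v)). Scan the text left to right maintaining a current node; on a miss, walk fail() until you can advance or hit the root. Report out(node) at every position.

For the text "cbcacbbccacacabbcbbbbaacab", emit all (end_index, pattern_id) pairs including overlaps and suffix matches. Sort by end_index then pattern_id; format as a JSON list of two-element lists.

Construct AC machine:
Trie nodes:
  0='ε' goto a→3 b→1
  1='b' goto c→2
  2='bc' goto ·  [P0 ends]
  3='a' goto c→4
  4='ac' goto ·  [P1 ends]

Failure links (BFS by depth):
  fail(1) 'b': from fail(0)=0 chase 'b': 0 ⇒ 0;  out=∅∪out(0)=∅
  fail(3) 'a': from fail(0)=0 chase 'a': 0 ⇒ 0;  out=∅∪out(0)=∅
  fail(2) 'bc': from fail(1)=0 chase 'c': 0 ⇒ 0;  out={0}∪out(0)={0}
  fail(4) 'ac': from fail(3)=0 chase 'c': 0 ⇒ 0;  out={1}∪out(0)={1}

Scan:
pos 0 'c': at 0
pos 1 'b': at 1
pos 2 'c': at 2  → match P0@[1:2]
pos 3 'a': at 3 (via fail)
pos 4 'c': at 4  → match P1@[3:4]
pos 5 'b': at 1 (via fail)
pos 6 'b': at 1 (via fail)
pos 7 'c': at 2  → match P0@[6:7]
pos 8 'c': at 0 (via fail)
pos 9 'a': at 3
pos 10 'c': at 4  → match P1@[9:10]
pos 11 'a': at 3 (via fail)
pos 12 'c': at 4  → match P1@[11:12]
pos 13 'a': at 3 (via fail)
pos 14 'b': at 1 (via fail)
pos 15 'b': at 1 (via fail)
pos 16 'c': at 2  → match P0@[15:16]
pos 17 'b': at 1 (via fail)
pos 18 'b': at 1 (via fail)
pos 19 'b': at 1 (via fail)
pos 20 'b': at 1 (via fail)
pos 21 'a': at 3 (via fail)
pos 22 'a': at 3 (via fail)
pos 23 'c': at 4  → match P1@[22:23]
pos 24 'a': at 3 (via fail)
pos 25 'b': at 1 (via fail)

Matches: [[2,0],[4,1],[7,0],[10,1],[12,1],[16,0],[23,1]]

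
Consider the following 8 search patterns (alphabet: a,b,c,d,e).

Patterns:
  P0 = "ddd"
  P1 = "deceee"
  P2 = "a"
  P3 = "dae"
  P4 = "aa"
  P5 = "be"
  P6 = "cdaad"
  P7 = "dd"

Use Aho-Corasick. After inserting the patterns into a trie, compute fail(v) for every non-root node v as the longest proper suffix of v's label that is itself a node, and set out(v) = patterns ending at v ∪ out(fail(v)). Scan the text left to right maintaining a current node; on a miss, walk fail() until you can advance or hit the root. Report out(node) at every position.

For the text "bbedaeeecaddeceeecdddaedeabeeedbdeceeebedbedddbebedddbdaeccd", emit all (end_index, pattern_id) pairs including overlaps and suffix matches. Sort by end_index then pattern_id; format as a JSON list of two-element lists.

Build:
Trie nodes:
  0='ε' goto a→9 b→13 c→15 d→1
  1='d' goto a→10 d→2 e→4
  2='dd' goto d→3  [P7 ends]
  3='ddd' goto ·  [P0 ends]
  4='de' goto c→5
  5='dec' goto e→6
  6='dece' goto e→7
  7='decee' goto e→8
  8='deceee' goto ·  [P1 ends]
  9='a' goto a→12  [P2 ends]
  10='da' goto e→11
  11='dae' goto ·  [P3 ends]
  12='aa' goto ·  [P4 ends]
  13='b' goto e→14
  14='be' goto ·  [P5 ends]
  15='c' goto d→16
  16='cd' goto a→17
  17='cda' goto a→18
  18='cdaa' goto d→19
  19='cdaad' goto ·  [P6 ends]

BFS fail/out derivation:
  n1('d'): parent n0 fail=0; on 'd' 0 → fail=0;  out ∅∪∅=∅
  n9('a'): parent n0 fail=0; on 'a' 0 → fail=0;  out {2}∪∅={2}
  n13('b'): parent n0 fail=0; on 'b' 0 → fail=0;  out ∅∪∅=∅
  n15('c'): parent n0 fail=0; on 'c' 0 → fail=0;  out ∅∪∅=∅
  n2('dd'): parent n1 fail=0; on 'd' 0 → fail=1;  out {7}∪∅={7}
  n4('de'): parent n1 fail=0; on 'e' 0 → fail=0;  out ∅∪∅=∅
  n10('da'): parent n1 fail=0; on 'a' 0 → fail=9;  out ∅∪{2}={2}
  n12('aa'): parent n9 fail=0; on 'a' 0 → fail=9;  out {4}∪{2}={2,4}
  n14('be'): parent n13 fail=0; on 'e' 0 → fail=0;  out {5}∪∅={5}
  n16('cd'): parent n15 fail=0; on 'd' 0 → fail=1;  out ∅∪∅=∅
  n3('ddd'): parent n2 fail=1; on 'd' 1 → fail=2;  out {0}∪{7}={0,7}
  n5('dec'): parent n4 fail=0; on 'c' 0 → fail=15;  out ∅∪∅=∅
  n11('dae'): parent n10 fail=9; on 'e' 9→0 → fail=0;  out {3}∪∅={3}
  n17('cda'): parent n16 fail=1; on 'a' 1 → fail=10;  out ∅∪{2}={2}
  n6('dece'): parent n5 fail=15; on 'e' 15→0 → fail=0;  out ∅∪∅=∅
  n18('cdaa'): parent n17 fail=10; on 'a' 10→9 → fail=12;  out ∅∪{2,4}={2,4}
  n7('decee'): parent n6 fail=0; on 'e' 0 → fail=0;  out ∅∪∅=∅
  n19('cdaad'): parent n18 fail=12; on 'd' 12→9→0 → fail=1;  out {6}∪∅={6}
  n8('deceee'): parent n7 fail=0; on 'e' 0 → fail=0;  out {1}∪∅={1}

Text stream:
[0] read 'b'  n0⇒n13
[1] read 'b'  n13⇒n13 (via fail)
[2] read 'e'  n13⇒n14  → match P5@[1:2]
[3] read 'd'  n14⇒n1 (via fail)
[4] read 'a'  n1⇒n10  → match P2@[4:4]
[5] read 'e'  n10⇒n11  → match P3@[3:5]
[6] read 'e'  n11⇒n0 (via fail)
[7] read 'e'  n0⇒n0
[8] read 'c'  n0⇒n15
[9] read 'a'  n15⇒n9 (via fail)  → match P2@[9:9]
[10] read 'd'  n9⇒n1 (via fail)
[11] read 'd'  n1⇒n2  → match P7@[10:11]
[12] read 'e'  n2⇒n4 (via fail)
[13] read 'c'  n4⇒n5
[14] read 'e'  n5⇒n6
[15] read 'e'  n6⇒n7
[16] read 'e'  n7⇒n8  → match P1@[11:16]
[17] read 'c'  n8⇒n15 (via fail)
[18] read 'd'  n15⇒n16
[19] read 'd'  n16⇒n2 (via fail)  → match P7@[18:19]
[20] read 'd'  n2⇒n3  → match P0@[18:20],P7@[19:20]
[21] read 'a'  n3⇒n10 (via fail)  → match P2@[21:21]
[22] read 'e'  n10⇒n11  → match P3@[20:22]
[23] read 'd'  n11⇒n1 (via fail)
[24] read 'e'  n1⇒n4
[25] read 'a'  n4⇒n9 (via fail)  → match P2@[25:25]
[26] read 'b'  n9⇒n13 (via fail)
[27] read 'e'  n13⇒n14  → match P5@[26:27]
[28] read 'e'  n14⇒n0 (via fail)
[29] read 'e'  n0⇒n0
[30] read 'd'  n0⇒n1
[31] read 'b'  n1⇒n13 (via fail)
[32] read 'd'  n13⇒n1 (via fail)
[33] read 'e'  n1⇒n4
[34] read 'c'  n4⇒n5
[35] read 'e'  n5⇒n6
[36] read 'e'  n6⇒n7
[37] read 'e'  n7⇒n8  → match P1@[32:37]
[38] read 'b'  n8⇒n13 (via fail)
[39] read 'e'  n13⇒n14  → match P5@[38:39]
[40] read 'd'  n14⇒n1 (via fail)
[41] read 'b'  n1⇒n13 (via fail)
[42] read 'e'  n13⇒n14  → match P5@[41:42]
[43] read 'd'  n14⇒n1 (via fail)
[44] read 'd'  n1⇒n2  → match P7@[43:44]
[45] read 'd'  n2⇒n3  → match P0@[43:45],P7@[44:45]
[46] read 'b'  n3⇒n13 (via fail)
[47] read 'e'  n13⇒n14  → match P5@[46:47]
[48] read 'b'  n14⇒n13 (via fail)
[49] read 'e'  n13⇒n14  → match P5@[48:49]
[50] read 'd'  n14⇒n1 (via fail)
[51] read 'd'  n1⇒n2  → match P7@[50:51]
[52] read 'd'  n2⇒n3  → match P0@[50:52],P7@[51:52]
[53] read 'b'  n3⇒n13 (via fail)
[54] read 'd'  n13⇒n1 (via fail)
[55] read 'a'  n1⇒n10  → match P2@[55:55]
[56] read 'e'  n10⇒n11  → match P3@[54:56]
[57] read 'c'  n11⇒n15 (via fail)
[58] read 'c'  n15⇒n15 (via fail)
[59] read 'd'  n15⇒n16

All matches (sorted): [[2,5],[4,2],[5,3],[9,2],[11,7],[16,1],[19,7],[20,0],[20,7],[21,2],[22,3],[25,2],[27,5],[37,1],[39,5],[42,5],[44,7],[45,0],[45,7],[47,5],[49,5],[51,7],[52,0],[52,7],[55,2],[56,3]]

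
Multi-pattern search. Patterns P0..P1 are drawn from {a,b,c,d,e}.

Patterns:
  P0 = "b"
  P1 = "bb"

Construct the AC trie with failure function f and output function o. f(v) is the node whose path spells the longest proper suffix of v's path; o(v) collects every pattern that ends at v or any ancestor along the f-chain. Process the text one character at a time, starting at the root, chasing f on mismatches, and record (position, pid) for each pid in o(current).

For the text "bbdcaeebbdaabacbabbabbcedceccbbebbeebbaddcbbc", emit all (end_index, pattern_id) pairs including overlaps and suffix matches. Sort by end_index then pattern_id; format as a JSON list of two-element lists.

Build:
Trie nodes:
  0='ε' goto b→1
  1='b' goto b→2  [P0 ends]
  2='bb' goto ·  [P1 ends]

BFS fail/out derivation:
  fail(1) 'b': from fail(0)=0 chase 'b': 0 ⇒ 0;  out={0}∪out(0)={0}
  fail(2) 'bb': from fail(1)=0 chase 'b': 0 ⇒ 1;  out={1}∪out(1)={0,1}

Text stream:
[0] read 'b'  n0⇒n1  ** P0@[0:0]
[1] read 'b'  n1⇒n2  ** P0@[1:1],P1@[0:1]
[2] read 'd'  n2⇒n0 (via fail)
[3] read 'c'  n0⇒n0
[4] read 'a'  n0⇒n0
[5] read 'e'  n0⇒n0
[6] read 'e'  n0⇒n0
[7] read 'b'  n0⇒n1  ** P0@[7:7]
[8] read 'b'  n1⇒n2  ** P0@[8:8],P1@[7:8]
[9] read 'd'  n2⇒n0 (via fail)
[10] read 'a'  n0⇒n0
[11] read 'a'  n0⇒n0
[12] read 'b'  n0⇒n1  ** P0@[12:12]
[13] read 'a'  n1⇒n0 (via fail)
[14] read 'c'  n0⇒n0
[15] read 'b'  n0⇒n1  ** P0@[15:15]
[16] read 'a'  n1⇒n0 (via fail)
[17] read 'b'  n0⇒n1  ** P0@[17:17]
[18] read 'b'  n1⇒n2  ** P0@[18:18],P1@[17:18]
[19] read 'a'  n2⇒n0 (via fail)
[20] read 'b'  n0⇒n1  ** P0@[20:20]
[21] read 'b'  n1⇒n2  ** P0@[21:21],P1@[20:21]
[22] read 'c'  n2⇒n0 (via fail)
[23] read 'e'  n0⇒n0
[24] read 'd'  n0⇒n0
[25] read 'c'  n0⇒n0
[26] read 'e'  n0⇒n0
[27] read 'c'  n0⇒n0
[28] read 'c'  n0⇒n0
[29] read 'b'  n0⇒n1  ** P0@[29:29]
[30] read 'b'  n1⇒n2  ** P0@[30:30],P1@[29:30]
[31] read 'e'  n2⇒n0 (via fail)
[32] read 'b'  n0⇒n1  ** P0@[32:32]
[33] read 'b'  n1⇒n2  ** P0@[33:33],P1@[32:33]
[34] read 'e'  n2⇒n0 (via fail)
[35] read 'e'  n0⇒n0
[36] read 'b'  n0⇒n1  ** P0@[36:36]
[37] read 'b'  n1⇒n2  ** P0@[37:37],P1@[36:37]
[38] read 'a'  n2⇒n0 (via fail)
[39] read 'd'  n0⇒n0
[40] read 'd'  n0⇒n0
[41] read 'c'  n0⇒n0
[42] read 'b'  n0⇒n1  ** P0@[42:42]
[43] read 'b'  n1⇒n2  ** P0@[43:43],P1@[42:43]
[44] read 'c'  n2⇒n0 (via fail)

All matches (sorted): [[0,0],[1,0],[1,1],[7,0],[8,0],[8,1],[12,0],[15,0],[17,0],[18,0],[18,1],[20,0],[21,0],[21,1],[29,0],[30,0],[30,1],[32,0],[33,0],[33,1],[36,0],[37,0],[37,1],[42,0],[43,0],[43,1]]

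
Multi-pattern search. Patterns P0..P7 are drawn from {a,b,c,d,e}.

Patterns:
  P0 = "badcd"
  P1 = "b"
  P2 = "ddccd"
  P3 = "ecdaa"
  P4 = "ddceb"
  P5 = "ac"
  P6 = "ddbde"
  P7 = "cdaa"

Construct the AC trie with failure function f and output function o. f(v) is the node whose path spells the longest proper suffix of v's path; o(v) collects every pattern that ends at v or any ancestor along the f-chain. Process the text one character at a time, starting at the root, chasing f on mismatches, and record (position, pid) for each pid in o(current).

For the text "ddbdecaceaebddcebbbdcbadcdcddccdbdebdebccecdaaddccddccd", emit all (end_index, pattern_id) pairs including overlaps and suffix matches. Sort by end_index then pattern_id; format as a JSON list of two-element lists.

Construct AC machine:
Trie nodes:
  0='ε' goto a→18 b→1 c→23 d→6 e→11
  1='b' goto a→2  ←P1
  2='ba' goto d→3
  3='bad' goto c→4
  4='badc' goto d→5
  5='badcd' goto ·  ←P0
  6='d' goto d→7
  7='dd' goto b→20 c→8
  8='ddc' goto c→9 e→16
  9='ddcc' goto d→10
  10='ddccd' goto ·  ←P2
  11='e' goto c→12
  12='ec' goto d→13
  13='ecd' goto a→14
  14='ecda' goto a→15
  15='ecdaa' goto ·  ←P3
  16='ddce' goto b→17
  17='ddceb' goto ·  ←P4
  18='a' goto c→19
  19='ac' goto ·  ←P5
  20='ddb' goto d→21
  21='ddbd' goto e→22
  22='ddbde' goto ·  ←P6
  23='c' goto d→24
  24='cd' goto a→25
  25='cda' goto a→26
  26='cdaa' goto ·  ←P7

Failure links (BFS by depth):
  n1('b'): parent n0 fail=0; on 'b' 0 → fail=0;  out {1}∪∅={1}
  n6('d'): parent n0 fail=0; on 'd' 0 → fail=0;  out ∅∪∅=∅
  n11('e'): parent n0 fail=0; on 'e' 0 → fail=0;  out ∅∪∅=∅
  n18('a'): parent n0 fail=0; on 'a' 0 → fail=0;  out ∅∪∅=∅
  n23('c'): parent n0 fail=0; on 'c' 0 → fail=0;  out ∅∪∅=∅
  n2('ba'): parent n1 fail=0; on 'a' 0 → fail=18;  out ∅∪∅=∅
  n7('dd'): parent n6 fail=0; on 'd' 0 → fail=6;  out ∅∪∅=∅
  n12('ec'): parent n11 fail=0; on 'c' 0 → fail=23;  out ∅∪∅=∅
  n19('ac'): parent n18 fail=0; on 'c' 0 → fail=23;  out {5}∪∅={5}
  n24('cd'): parent n23 fail=0; on 'd' 0 → fail=6;  out ∅∪∅=∅
  n3('bad'): parent n2 fail=18; on 'd' 18→0 → fail=6;  out ∅∪∅=∅
  n8('ddc'): parent n7 fail=6; on 'c' 6→0 → fail=23;  out ∅∪∅=∅
  n13('ecd'): parent n12 fail=23; on 'd' 23 → fail=24;  out ∅∪∅=∅
  n20('ddb'): parent n7 fail=6; on 'b' 6→0 → fail=1;  out ∅∪{1}={1}
  n25('cda'): parent n24 fail=6; on 'a' 6→0 → fail=18;  out ∅∪∅=∅
  n4('badc'): parent n3 fail=6; on 'c' 6→0 → fail=23;  out ∅∪∅=∅
  n9('ddcc'): parent n8 fail=23; on 'c' 23→0 → fail=23;  out ∅∪∅=∅
  n14('ecda'): parent n13 fail=24; on 'a' 24 → fail=25;  out ∅∪∅=∅
  n16('ddce'): parent n8 fail=23; on 'e' 23→0 → fail=11;  out ∅∪∅=∅
  n21('ddbd'): parent n20 fail=1; on 'd' 1→0 → fail=6;  out ∅∪∅=∅
  n26('cdaa'): parent n25 fail=18; on 'a' 18→0 → fail=18;  out {7}∪∅={7}
  n5('badcd'): parent n4 fail=23; on 'd' 23 → fail=24;  out {0}∪∅={0}
  n10('ddccd'): parent n9 fail=23; on 'd' 23 → fail=24;  out {2}∪∅={2}
  n15('ecdaa'): parent n14 fail=25; on 'a' 25 → fail=26;  out {3}∪{7}={3,7}
  n17('ddceb'): parent n16 fail=11; on 'b' 11→0 → fail=1;  out {4}∪{1}={1,4}
  n22('ddbde'): parent n21 fail=6; on 'e' 6→0 → fail=11;  out {6}∪∅={6}

Text stream:
i=0 'd': node 0→6
i=1 'd': node 6→7
i=2 'b': node 7→20  emit P1@[2:2]
i=3 'd': node 20→21
i=4 'e': node 21→22  emit P6@[0:4]
i=5 'c': node 22→12 (fail-walked)
i=6 'a': node 12→18 (fail-walked)
i=7 'c': node 18→19  emit P5@[6:7]
i=8 'e': node 19→11 (fail-walked)
i=9 'a': node 11→18 (fail-walked)
i=10 'e': node 18→11 (fail-walked)
i=11 'b': node 11→1 (fail-walked)  emit P1@[11:11]
i=12 'd': node 1→6 (fail-walked)
i=13 'd': node 6→7
i=14 'c': node 7→8
i=15 'e': node 8→16
i=16 'b': node 16→17  emit P1@[16:16],P4@[12:16]
i=17 'b': node 17→1 (fail-walked)  emit P1@[17:17]
i=18 'b': node 1→1 (fail-walked)  emit P1@[18:18]
i=19 'd': node 1→6 (fail-walked)
i=20 'c': node 6→23 (fail-walked)
i=21 'b': node 23→1 (fail-walked)  emit P1@[21:21]
i=22 'a': node 1→2
i=23 'd': node 2→3
i=24 'c': node 3→4
i=25 'd': node 4→5  emit P0@[21:25]
i=26 'c': node 5→23 (fail-walked)
i=27 'd': node 23→24
i=28 'd': node 24→7 (fail-walked)
i=29 'c': node 7→8
i=30 'c': node 8→9
i=31 'd': node 9→10  emit P2@[27:31]
i=32 'b': node 10→1 (fail-walked)  emit P1@[32:32]
i=33 'd': node 1→6 (fail-walked)
i=34 'e': node 6→11 (fail-walked)
i=35 'b': node 11→1 (fail-walked)  emit P1@[35:35]
i=36 'd': node 1→6 (fail-walked)
i=37 'e': node 6→11 (fail-walked)
i=38 'b': node 11→1 (fail-walked)  emit P1@[38:38]
i=39 'c': node 1→23 (fail-walked)
i=40 'c': node 23→23 (fail-walked)
i=41 'e': node 23→11 (fail-walked)
i=42 'c': node 11→12
i=43 'd': node 12→13
i=44 'a': node 13→14
i=45 'a': node 14→15  emit P3@[41:45],P7@[42:45]
i=46 'd': node 15→6 (fail-walked)
i=47 'd': node 6→7
i=48 'c': node 7→8
i=49 'c': node 8→9
i=50 'd': node 9→10  emit P2@[46:50]
i=51 'd': node 10→7 (fail-walked)
i=52 'c': node 7→8
i=53 'c': node 8→9
i=54 'd': node 9→10  emit P2@[50:54]

All matches (sorted): [[2,1],[4,6],[7,5],[11,1],[16,1],[16,4],[17,1],[18,1],[21,1],[25,0],[31,2],[32,1],[35,1],[38,1],[45,3],[45,7],[50,2],[54,2]]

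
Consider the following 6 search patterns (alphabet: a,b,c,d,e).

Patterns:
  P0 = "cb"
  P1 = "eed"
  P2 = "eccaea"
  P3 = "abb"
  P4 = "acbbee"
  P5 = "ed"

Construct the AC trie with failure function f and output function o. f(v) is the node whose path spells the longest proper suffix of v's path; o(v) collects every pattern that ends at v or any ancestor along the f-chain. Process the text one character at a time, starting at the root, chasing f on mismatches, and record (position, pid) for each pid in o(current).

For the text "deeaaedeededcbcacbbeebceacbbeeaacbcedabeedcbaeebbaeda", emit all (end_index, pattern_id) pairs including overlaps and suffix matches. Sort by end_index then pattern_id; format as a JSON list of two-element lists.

Build automaton:
Trie nodes:
  0='ε' goto a→11 c→1 e→3
  1='c' goto b→2
  2='cb' goto ·  ←P0
  3='e' goto c→6 d→19 e→4
  4='ee' goto d→5
  5='eed' goto ·  ←P1
  6='ec' goto c→7
  7='ecc' goto a→8
  8='ecca' goto e→9
  9='eccae' goto a→10
  10='eccaea' goto ·  ←P2
  11='a' goto b→12 c→14
  12='ab' goto b→13
  13='abb' goto ·  ←P3
  14='ac' goto b→15
  15='acb' goto b→16
  16='acbb' goto e→17
  17='acbbe' goto e→18
  18='acbbee' goto ·  ←P4
  19='ed' goto ·  ←P5

Failure links (BFS by depth):
  n1('c'): parent n0 fail=0; on 'c' 0 → fail=0;  out ∅∪∅=∅
  n3('e'): parent n0 fail=0; on 'e' 0 → fail=0;  out ∅∪∅=∅
  n11('a'): parent n0 fail=0; on 'a' 0 → fail=0;  out ∅∪∅=∅
  n2('cb'): parent n1 fail=0; on 'b' 0 → fail=0;  out {0}∪∅={0}
  n4('ee'): parent n3 fail=0; on 'e' 0 → fail=3;  out ∅∪∅=∅
  n6('ec'): parent n3 fail=0; on 'c' 0 → fail=1;  out ∅∪∅=∅
  n12('ab'): parent n11 fail=0; on 'b' 0 → fail=0;  out ∅∪∅=∅
  n14('ac'): parent n11 fail=0; on 'c' 0 → fail=1;  out ∅∪∅=∅
  n19('ed'): parent n3 fail=0; on 'd' 0 → fail=0;  out {5}∪∅={5}
  n5('eed'): parent n4 fail=3; on 'd' 3 → fail=19;  out {1}∪{5}={1,5}
  n7('ecc'): parent n6 fail=1; on 'c' 1→0 → fail=1;  out ∅∪∅=∅
  n13('abb'): parent n12 fail=0; on 'b' 0 → fail=0;  out {3}∪∅={3}
  n15('acb'): parent n14 fail=1; on 'b' 1 → fail=2;  out ∅∪{0}={0}
  n8('ecca'): parent n7 fail=1; on 'a' 1→0 → fail=11;  out ∅∪∅=∅
  n16('acbb'): parent n15 fail=2; on 'b' 2→0 → fail=0;  out ∅∪∅=∅
  n9('eccae'): parent n8 fail=11; on 'e' 11→0 → fail=3;  out ∅∪∅=∅
  n17('acbbe'): parent n16 fail=0; on 'e' 0 → fail=3;  out ∅∪∅=∅
  n10('eccaea'): parent n9 fail=3; on 'a' 3→0 → fail=11;  out {2}∪∅={2}
  n18('acbbee'): parent n17 fail=3; on 'e' 3 → fail=4;  out {4}∪∅={4}

Scan:
[0] read 'd'  n0⇒n0
[1] read 'e'  n0⇒n3
[2] read 'e'  n3⇒n4
[3] read 'a'  n4⇒n11 (via fail)
[4] read 'a'  n11⇒n11 (via fail)
[5] read 'e'  n11⇒n3 (via fail)
[6] read 'd'  n3⇒n19  ** P5@[5:6]
[7] read 'e'  n19⇒n3 (via fail)
[8] read 'e'  n3⇒n4
[9] read 'd'  n4⇒n5  ** P1@[7:9],P5@[8:9]
[10] read 'e'  n5⇒n3 (via fail)
[11] read 'd'  n3⇒n19  ** P5@[10:11]
[12] read 'c'  n19⇒n1 (via fail)
[13] read 'b'  n1⇒n2  ** P0@[12:13]
[14] read 'c'  n2⇒n1 (via fail)
[15] read 'a'  n1⇒n11 (via fail)
[16] read 'c'  n11⇒n14
[17] read 'b'  n14⇒n15  ** P0@[16:17]
[18] read 'b'  n15⇒n16
[19] read 'e'  n16⇒n17
[20] read 'e'  n17⇒n18  ** P4@[15:20]
[21] read 'b'  n18⇒n0 (via fail)
[22] read 'c'  n0⇒n1
[23] read 'e'  n1⇒n3 (via fail)
[24] read 'a'  n3⇒n11 (via fail)
[25] read 'c'  n11⇒n14
[26] read 'b'  n14⇒n15  ** P0@[25:26]
[27] read 'b'  n15⇒n16
[28] read 'e'  n16⇒n17
[29] read 'e'  n17⇒n18  ** P4@[24:29]
[30] read 'a'  n18⇒n11 (via fail)
[31] read 'a'  n11⇒n11 (via fail)
[32] read 'c'  n11⇒n14
[33] read 'b'  n14⇒n15  ** P0@[32:33]
[34] read 'c'  n15⇒n1 (via fail)
[35] read 'e'  n1⇒n3 (via fail)
[36] read 'd'  n3⇒n19  ** P5@[35:36]
[37] read 'a'  n19⇒n11 (via fail)
[38] read 'b'  n11⇒n12
[39] read 'e'  n12⇒n3 (via fail)
[40] read 'e'  n3⇒n4
[41] read 'd'  n4⇒n5  ** P1@[39:41],P5@[40:41]
[42] read 'c'  n5⇒n1 (via fail)
[43] read 'b'  n1⇒n2  ** P0@[42:43]
[44] read 'a'  n2⇒n11 (via fail)
[45] read 'e'  n11⇒n3 (via fail)
[46] read 'e'  n3⇒n4
[47] read 'b'  n4⇒n0 (via fail)
[48] read 'b'  n0⇒n0
[49] read 'a'  n0⇒n11
[50] read 'e'  n11⇒n3 (via fail)
[51] read 'd'  n3⇒n19  ** P5@[50:51]
[52] read 'a'  n19⇒n11 (via fail)

Result: [[6,5],[9,1],[9,5],[11,5],[13,0],[17,0],[20,4],[26,0],[29,4],[33,0],[36,5],[41,1],[41,5],[43,0],[51,5]]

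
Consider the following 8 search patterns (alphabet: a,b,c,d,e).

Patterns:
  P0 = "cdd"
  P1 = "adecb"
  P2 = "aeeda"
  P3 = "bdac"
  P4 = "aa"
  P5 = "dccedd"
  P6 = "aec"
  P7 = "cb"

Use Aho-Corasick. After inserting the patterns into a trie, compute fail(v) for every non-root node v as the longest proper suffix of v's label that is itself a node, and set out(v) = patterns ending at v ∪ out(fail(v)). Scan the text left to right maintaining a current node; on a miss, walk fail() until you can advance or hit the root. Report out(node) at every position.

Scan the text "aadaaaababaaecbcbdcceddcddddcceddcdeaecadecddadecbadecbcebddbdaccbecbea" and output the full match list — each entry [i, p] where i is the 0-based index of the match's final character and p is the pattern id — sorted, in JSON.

Build:
Trie (insert patterns):
  n0 'ε': a→4 b→13 c→1 d→18
  n1 'c': b→25 d→2
  n2 'cd': d→3
  n3 'cdd': ·  ←P0
  n4 'a': a→17 d→5 e→9
  n5 'ad': e→6
  n6 'ade': c→7
  n7 'adec': b→8
  n8 'adecb': ·  ←P1
  n9 'ae': c→24 e→10
  n10 'aee': d→11
  n11 'aeed': a→12
  n12 'aeeda': ·  ←P2
  n13 'b': d→14
  n14 'bd': a→15
  n15 'bda': c→16
  n16 'bdac': ·  ←P3
  n17 'aa': ·  ←P4
  n18 'd': c→19
  n19 'dc': c→20
  n20 'dcc': e→21
  n21 'dcce': d→22
  n22 'dcced': d→23
  n23 'dccedd': ·  ←P5
  n24 'aec': ·  ←P6
  n25 'cb': ·  ←P7

Failure links (BFS by depth):
  fail(1) 'c': from fail(0)=0 chase 'c': 0 ⇒ 0;  out=∅∪out(0)=∅
  fail(4) 'a': from fail(0)=0 chase 'a': 0 ⇒ 0;  out=∅∪out(0)=∅
  fail(13) 'b': from fail(0)=0 chase 'b': 0 ⇒ 0;  out=∅∪out(0)=∅
  fail(18) 'd': from fail(0)=0 chase 'd': 0 ⇒ 0;  out=∅∪out(0)=∅
  fail(2) 'cd': from fail(1)=0 chase 'd': 0 ⇒ 18;  out=∅∪out(18)=∅
  fail(5) 'ad': from fail(4)=0 chase 'd': 0 ⇒ 18;  out=∅∪out(18)=∅
  fail(9) 'ae': from fail(4)=0 chase 'e': 0 ⇒ 0;  out=∅∪out(0)=∅
  fail(14) 'bd': from fail(13)=0 chase 'd': 0 ⇒ 18;  out=∅∪out(18)=∅
  fail(17) 'aa': from fail(4)=0 chase 'a': 0 ⇒ 4;  out={4}∪out(4)={4}
  fail(19) 'dc': from fail(18)=0 chase 'c': 0 ⇒ 1;  out=∅∪out(1)=∅
  fail(25) 'cb': from fail(1)=0 chase 'b': 0 ⇒ 13;  out={7}∪out(13)={7}
  fail(3) 'cdd': from fail(2)=18 chase 'd': 18→0 ⇒ 18;  out={0}∪out(18)={0}
  fail(6) 'ade': from fail(5)=18 chase 'e': 18→0 ⇒ 0;  out=∅∪out(0)=∅
  fail(10) 'aee': from fail(9)=0 chase 'e': 0 ⇒ 0;  out=∅∪out(0)=∅
  fail(15) 'bda': from fail(14)=18 chase 'a': 18→0 ⇒ 4;  out=∅∪out(4)=∅
  fail(20) 'dcc': from fail(19)=1 chase 'c': 1→0 ⇒ 1;  out=∅∪out(1)=∅
  fail(24) 'aec': from fail(9)=0 chase 'c': 0 ⇒ 1;  out={6}∪out(1)={6}
  fail(7) 'adec': from fail(6)=0 chase 'c': 0 ⇒ 1;  out=∅∪out(1)=∅
  fail(11) 'aeed': from fail(10)=0 chase 'd': 0 ⇒ 18;  out=∅∪out(18)=∅
  fail(16) 'bdac': from fail(15)=4 chase 'c': 4→0 ⇒ 1;  out={3}∪out(1)={3}
  fail(21) 'dcce': from fail(20)=1 chase 'e': 1→0 ⇒ 0;  out=∅∪out(0)=∅
  fail(8) 'adecb': from fail(7)=1 chase 'b': 1 ⇒ 25;  out={1}∪out(25)={1,7}
  fail(12) 'aeeda': from fail(11)=18 chase 'a': 18→0 ⇒ 4;  out={2}∪out(4)={2}
  fail(22) 'dcced': from fail(21)=0 chase 'd': 0 ⇒ 18;  out=∅∪out(18)=∅
  fail(23) 'dccedd': from fail(22)=18 chase 'd': 18→0 ⇒ 18;  out={5}∪out(18)={5}

Scan:
i=0 'a': node 0→4
i=1 'a': node 4→17  emit P4@[0:1]
i=2 'd': node 17→5 (via fail)
i=3 'a': node 5→4 (via fail)
i=4 'a': node 4→17  emit P4@[3:4]
i=5 'a': node 17→17 (via fail)  emit P4@[4:5]
i=6 'a': node 17→17 (via fail)  emit P4@[5:6]
i=7 'b': node 17→13 (via fail)
i=8 'a': node 13→4 (via fail)
i=9 'b': node 4→13 (via fail)
i=10 'a': node 13→4 (via fail)
i=11 'a': node 4→17  emit P4@[10:11]
i=12 'e': node 17→9 (via fail)
i=13 'c': node 9→24  emit P6@[11:13]
i=14 'b': node 24→25 (via fail)  emit P7@[13:14]
i=15 'c': node 25→1 (via fail)
i=16 'b': node 1→25  emit P7@[15:16]
i=17 'd': node 25→14 (via fail)
i=18 'c': node 14→19 (via fail)
i=19 'c': node 19→20
i=20 'e': node 20→21
i=21 'd': node 21→22
i=22 'd': node 22→23  emit P5@[17:22]
i=23 'c': node 23→19 (via fail)
i=24 'd': node 19→2 (via fail)
i=25 'd': node 2→3  emit P0@[23:25]
i=26 'd': node 3→18 (via fail)
i=27 'd': node 18→18 (via fail)
i=28 'c': node 18→19
i=29 'c': node 19→20
i=30 'e': node 20→21
i=31 'd': node 21→22
i=32 'd': node 22→23  emit P5@[27:32]
i=33 'c': node 23→19 (via fail)
i=34 'd': node 19→2 (via fail)
i=35 'e': node 2→0 (via fail)
i=36 'a': node 0→4
i=37 'e': node 4→9
i=38 'c': node 9→24  emit P6@[36:38]
i=39 'a': node 24→4 (via fail)
i=40 'd': node 4→5
i=41 'e': node 5→6
i=42 'c': node 6→7
i=43 'd': node 7→2 (via fail)
i=44 'd': node 2→3  emit P0@[42:44]
i=45 'a': node 3→4 (via fail)
i=46 'd': node 4→5
i=47 'e': node 5→6
i=48 'c': node 6→7
i=49 'b': node 7→8  emit P1@[45:49],P7@[48:49]
i=50 'a': node 8→4 (via fail)
i=51 'd': node 4→5
i=52 'e': node 5→6
i=53 'c': node 6→7
i=54 'b': node 7→8  emit P1@[50:54],P7@[53:54]
i=55 'c': node 8→1 (via fail)
i=56 'e': node 1→0 (via fail)
i=57 'b': node 0→13
i=58 'd': node 13→14
i=59 'd': node 14→18 (via fail)
i=60 'b': node 18→13 (via fail)
i=61 'd': node 13→14
i=62 'a': node 14→15
i=63 'c': node 15→16  emit P3@[60:63]
i=64 'c': node 16→1 (via fail)
i=65 'b': node 1→25  emit P7@[64:65]
i=66 'e': node 25→0 (via fail)
i=67 'c': node 0→1
i=68 'b': node 1→25  emit P7@[67:68]
i=69 'e': node 25→0 (via fail)
i=70 'a': node 0→4

Matches: [[1,4],[4,4],[5,4],[6,4],[11,4],[13,6],[14,7],[16,7],[22,5],[25,0],[32,5],[38,6],[44,0],[49,1],[49,7],[54,1],[54,7],[63,3],[65,7],[68,7]]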